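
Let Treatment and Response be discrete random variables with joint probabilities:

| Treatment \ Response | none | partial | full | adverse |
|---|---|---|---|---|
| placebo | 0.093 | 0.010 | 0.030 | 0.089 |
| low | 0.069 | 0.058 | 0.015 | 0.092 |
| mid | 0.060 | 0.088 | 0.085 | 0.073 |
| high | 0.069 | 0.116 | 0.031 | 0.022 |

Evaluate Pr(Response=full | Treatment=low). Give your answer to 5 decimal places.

0.06410

P(Treatment=low) = 0.069 + 0.058 + 0.015 + 0.092 = 0.234.
P(Response=full | Treatment=low) = 0.015/0.234 = 0.06410.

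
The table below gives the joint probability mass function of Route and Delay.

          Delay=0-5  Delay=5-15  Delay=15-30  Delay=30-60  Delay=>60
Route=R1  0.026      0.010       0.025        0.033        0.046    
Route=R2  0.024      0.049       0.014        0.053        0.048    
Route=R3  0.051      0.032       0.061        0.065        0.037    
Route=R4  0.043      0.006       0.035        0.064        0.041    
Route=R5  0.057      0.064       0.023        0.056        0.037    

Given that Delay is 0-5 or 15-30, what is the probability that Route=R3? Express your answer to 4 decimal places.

P(Delay=0-5) = 0.026 + 0.024 + 0.051 + 0.043 + 0.057 = 0.201.
P(Delay=15-30) = 0.025 + 0.014 + 0.061 + 0.035 + 0.023 = 0.158.
P(Delay ∈ {0-5, 15-30}) = 0.201 + 0.158 = 0.359; P(Route=R3, Delay ∈ {0-5, 15-30}) = 0.051 + 0.061 = 0.112.
P(Route=R3 | Delay ∈ {0-5, 15-30}) = 0.112/0.359 = 0.3120.

0.3120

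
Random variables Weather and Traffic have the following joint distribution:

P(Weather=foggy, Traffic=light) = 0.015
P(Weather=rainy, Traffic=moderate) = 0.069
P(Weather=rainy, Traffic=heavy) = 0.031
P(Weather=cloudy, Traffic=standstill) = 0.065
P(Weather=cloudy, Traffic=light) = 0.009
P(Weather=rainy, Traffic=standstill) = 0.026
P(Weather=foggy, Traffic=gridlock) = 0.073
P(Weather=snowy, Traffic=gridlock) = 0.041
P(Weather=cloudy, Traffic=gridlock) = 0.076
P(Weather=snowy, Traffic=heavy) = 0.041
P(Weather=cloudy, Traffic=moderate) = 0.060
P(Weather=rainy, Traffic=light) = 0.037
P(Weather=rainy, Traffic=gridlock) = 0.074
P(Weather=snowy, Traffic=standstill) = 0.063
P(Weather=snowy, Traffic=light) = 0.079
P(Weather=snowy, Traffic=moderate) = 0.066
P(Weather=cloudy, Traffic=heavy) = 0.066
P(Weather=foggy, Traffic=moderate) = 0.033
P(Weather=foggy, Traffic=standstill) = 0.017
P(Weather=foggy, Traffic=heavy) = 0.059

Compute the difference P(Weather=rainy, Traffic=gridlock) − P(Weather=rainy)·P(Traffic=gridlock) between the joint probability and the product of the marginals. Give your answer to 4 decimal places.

P(Weather=rainy) = 0.037 + 0.069 + 0.031 + 0.074 + 0.026 = 0.237.
P(Traffic=gridlock) = 0.076 + 0.074 + 0.041 + 0.073 = 0.264.
P(Weather=rainy, Traffic=gridlock) − P(Weather=rainy)P(Traffic=gridlock) = 0.074 − 0.237×0.264 = 0.0114.

0.0114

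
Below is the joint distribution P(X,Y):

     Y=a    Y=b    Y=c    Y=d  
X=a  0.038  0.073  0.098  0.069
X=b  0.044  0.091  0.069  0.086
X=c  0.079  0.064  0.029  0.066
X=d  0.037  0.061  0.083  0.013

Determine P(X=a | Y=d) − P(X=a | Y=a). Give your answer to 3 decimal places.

P(Y=d) = 0.069 + 0.086 + 0.066 + 0.013 = 0.234; P(X=a | Y=d) = 0.069/0.234 = 0.2949.
P(Y=a) = 0.038 + 0.044 + 0.079 + 0.037 = 0.198; P(X=a | Y=a) = 0.038/0.198 = 0.1919.
Difference = 0.103.

0.103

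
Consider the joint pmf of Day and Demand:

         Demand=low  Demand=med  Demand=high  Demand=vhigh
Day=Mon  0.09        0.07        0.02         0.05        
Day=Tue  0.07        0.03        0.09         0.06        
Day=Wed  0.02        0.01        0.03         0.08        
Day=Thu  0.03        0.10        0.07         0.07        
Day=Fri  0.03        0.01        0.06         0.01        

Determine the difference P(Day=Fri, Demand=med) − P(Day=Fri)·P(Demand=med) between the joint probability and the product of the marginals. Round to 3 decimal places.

P(Day=Fri) = 0.03 + 0.01 + 0.06 + 0.01 = 0.11.
P(Demand=med) = 0.07 + 0.03 + 0.01 + 0.10 + 0.01 = 0.22.
P(Day=Fri, Demand=med) − P(Day=Fri)P(Demand=med) = 0.01 − 0.11×0.22 = -0.014.

-0.014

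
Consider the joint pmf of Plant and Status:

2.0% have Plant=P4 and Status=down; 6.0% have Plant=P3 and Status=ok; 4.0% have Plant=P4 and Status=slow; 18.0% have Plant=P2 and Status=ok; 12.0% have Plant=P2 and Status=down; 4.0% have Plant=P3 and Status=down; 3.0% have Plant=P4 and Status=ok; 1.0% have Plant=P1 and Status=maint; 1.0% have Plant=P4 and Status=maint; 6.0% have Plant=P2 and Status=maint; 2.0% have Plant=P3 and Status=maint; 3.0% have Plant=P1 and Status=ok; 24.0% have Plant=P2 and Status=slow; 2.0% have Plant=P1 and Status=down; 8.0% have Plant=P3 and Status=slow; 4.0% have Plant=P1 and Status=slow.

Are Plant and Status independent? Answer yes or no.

Every cell satisfies P(Plant,Status) = P(Plant)·P(Status). For instance P(Plant=P4) = 0.100, P(Status=slow) = 0.400, and 0.100×0.400 = 0.040 matches the joint entry. So Plant and Status are independent.

yes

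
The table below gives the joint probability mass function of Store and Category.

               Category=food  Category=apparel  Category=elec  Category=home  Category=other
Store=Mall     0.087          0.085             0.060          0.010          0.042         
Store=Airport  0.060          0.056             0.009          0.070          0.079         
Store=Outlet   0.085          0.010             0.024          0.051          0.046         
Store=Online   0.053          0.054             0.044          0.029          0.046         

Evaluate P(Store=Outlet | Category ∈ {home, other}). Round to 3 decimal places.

0.260

P(Category=home) = 0.010 + 0.070 + 0.051 + 0.029 = 0.160.
P(Category=other) = 0.042 + 0.079 + 0.046 + 0.046 = 0.213.
P(Category ∈ {home, other}) = 0.160 + 0.213 = 0.373; P(Store=Outlet, Category ∈ {home, other}) = 0.051 + 0.046 = 0.097.
P(Store=Outlet | Category ∈ {home, other}) = 0.097/0.373 = 0.260.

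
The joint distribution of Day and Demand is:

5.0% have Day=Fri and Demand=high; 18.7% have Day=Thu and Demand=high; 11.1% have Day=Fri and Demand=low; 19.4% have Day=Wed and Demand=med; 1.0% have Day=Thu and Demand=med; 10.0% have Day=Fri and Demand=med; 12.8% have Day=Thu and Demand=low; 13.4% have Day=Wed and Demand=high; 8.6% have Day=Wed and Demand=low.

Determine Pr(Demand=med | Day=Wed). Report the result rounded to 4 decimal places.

P(Day=Wed) = 0.086 + 0.194 + 0.134 = 0.414.
P(Demand=med | Day=Wed) = 0.194/0.414 = 0.4686.

0.4686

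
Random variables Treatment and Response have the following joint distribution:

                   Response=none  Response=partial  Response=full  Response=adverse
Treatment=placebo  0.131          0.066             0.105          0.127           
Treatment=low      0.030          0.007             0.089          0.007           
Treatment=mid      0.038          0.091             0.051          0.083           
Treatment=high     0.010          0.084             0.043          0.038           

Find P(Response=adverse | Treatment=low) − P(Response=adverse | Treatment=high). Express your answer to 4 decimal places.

-0.1645

P(Treatment=low) = 0.030 + 0.007 + 0.089 + 0.007 = 0.133; P(Response=adverse | Treatment=low) = 0.007/0.133 = 0.05263.
P(Treatment=high) = 0.010 + 0.084 + 0.043 + 0.038 = 0.175; P(Response=adverse | Treatment=high) = 0.038/0.175 = 0.21714.
Difference = -0.1645.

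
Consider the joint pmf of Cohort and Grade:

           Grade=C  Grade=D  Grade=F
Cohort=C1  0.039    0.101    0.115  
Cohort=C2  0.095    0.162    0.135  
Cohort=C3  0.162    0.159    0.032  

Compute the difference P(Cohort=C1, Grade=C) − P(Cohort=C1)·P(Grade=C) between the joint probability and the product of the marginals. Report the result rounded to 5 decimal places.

-0.03648

P(Cohort=C1) = 0.039 + 0.101 + 0.115 = 0.255.
P(Grade=C) = 0.039 + 0.095 + 0.162 = 0.296.
P(Cohort=C1, Grade=C) − P(Cohort=C1)P(Grade=C) = 0.039 − 0.255×0.296 = -0.03648.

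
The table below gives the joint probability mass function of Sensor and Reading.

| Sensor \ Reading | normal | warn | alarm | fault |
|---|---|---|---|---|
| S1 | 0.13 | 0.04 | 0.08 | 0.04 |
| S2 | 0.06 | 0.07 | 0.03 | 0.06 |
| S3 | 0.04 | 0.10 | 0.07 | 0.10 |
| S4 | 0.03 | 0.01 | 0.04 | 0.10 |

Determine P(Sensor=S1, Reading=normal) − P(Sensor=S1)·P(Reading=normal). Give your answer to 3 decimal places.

P(Sensor=S1) = 0.13 + 0.04 + 0.08 + 0.04 = 0.29.
P(Reading=normal) = 0.13 + 0.06 + 0.04 + 0.03 = 0.26.
P(Sensor=S1, Reading=normal) − P(Sensor=S1)P(Reading=normal) = 0.13 − 0.29×0.26 = 0.055.

0.055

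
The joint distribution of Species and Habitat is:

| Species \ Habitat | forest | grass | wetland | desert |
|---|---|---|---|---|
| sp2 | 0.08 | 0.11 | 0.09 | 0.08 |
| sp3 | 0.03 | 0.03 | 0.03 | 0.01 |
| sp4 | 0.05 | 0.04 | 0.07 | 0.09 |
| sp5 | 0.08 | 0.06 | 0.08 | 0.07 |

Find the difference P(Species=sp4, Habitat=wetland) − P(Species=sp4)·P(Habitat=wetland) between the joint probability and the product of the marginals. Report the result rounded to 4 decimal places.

0.0025

P(Species=sp4) = 0.05 + 0.04 + 0.07 + 0.09 = 0.25.
P(Habitat=wetland) = 0.09 + 0.03 + 0.07 + 0.08 = 0.27.
P(Species=sp4, Habitat=wetland) − P(Species=sp4)P(Habitat=wetland) = 0.07 − 0.25×0.27 = 0.0025.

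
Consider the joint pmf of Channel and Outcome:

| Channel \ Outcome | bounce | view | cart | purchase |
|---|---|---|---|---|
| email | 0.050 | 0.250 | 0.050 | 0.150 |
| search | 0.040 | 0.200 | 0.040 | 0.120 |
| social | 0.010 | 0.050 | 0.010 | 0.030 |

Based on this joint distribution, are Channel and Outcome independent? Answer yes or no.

yes

Every cell satisfies P(Channel,Outcome) = P(Channel)·P(Outcome). For instance P(Channel=search) = 0.400, P(Outcome=bounce) = 0.100, and 0.400×0.100 = 0.040 matches the joint entry. So Channel and Outcome are independent.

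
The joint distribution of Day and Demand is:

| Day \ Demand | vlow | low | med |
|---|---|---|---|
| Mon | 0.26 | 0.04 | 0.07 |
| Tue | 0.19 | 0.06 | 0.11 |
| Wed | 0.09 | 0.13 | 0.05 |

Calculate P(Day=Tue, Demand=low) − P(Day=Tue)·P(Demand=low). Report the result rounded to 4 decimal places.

-0.0228

P(Day=Tue) = 0.19 + 0.06 + 0.11 = 0.36.
P(Demand=low) = 0.04 + 0.06 + 0.13 = 0.23.
P(Day=Tue, Demand=low) − P(Day=Tue)P(Demand=low) = 0.06 − 0.36×0.23 = -0.0228.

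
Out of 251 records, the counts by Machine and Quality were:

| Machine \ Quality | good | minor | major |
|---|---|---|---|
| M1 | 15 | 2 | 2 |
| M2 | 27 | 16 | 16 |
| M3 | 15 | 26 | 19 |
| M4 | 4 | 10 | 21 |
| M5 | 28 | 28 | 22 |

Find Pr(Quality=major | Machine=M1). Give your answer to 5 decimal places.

Total with Machine=M1: 15 + 2 + 2 = 19.
P(Quality=major | Machine=M1) = 2/19 = 0.10526.

0.10526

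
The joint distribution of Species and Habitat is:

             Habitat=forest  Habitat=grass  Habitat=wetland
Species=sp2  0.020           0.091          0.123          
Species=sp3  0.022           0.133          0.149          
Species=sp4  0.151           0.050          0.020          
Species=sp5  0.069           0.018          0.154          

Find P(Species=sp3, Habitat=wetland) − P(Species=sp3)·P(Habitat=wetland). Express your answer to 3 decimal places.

0.013

P(Species=sp3) = 0.022 + 0.133 + 0.149 = 0.304.
P(Habitat=wetland) = 0.123 + 0.149 + 0.020 + 0.154 = 0.446.
P(Species=sp3, Habitat=wetland) − P(Species=sp3)P(Habitat=wetland) = 0.149 − 0.304×0.446 = 0.013.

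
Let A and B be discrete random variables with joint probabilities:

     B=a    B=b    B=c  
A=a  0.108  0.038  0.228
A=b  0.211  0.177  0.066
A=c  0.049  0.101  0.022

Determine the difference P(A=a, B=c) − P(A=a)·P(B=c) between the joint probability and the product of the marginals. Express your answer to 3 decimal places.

0.110

P(A=a) = 0.108 + 0.038 + 0.228 = 0.374.
P(B=c) = 0.228 + 0.066 + 0.022 = 0.316.
P(A=a, B=c) − P(A=a)P(B=c) = 0.228 − 0.374×0.316 = 0.110.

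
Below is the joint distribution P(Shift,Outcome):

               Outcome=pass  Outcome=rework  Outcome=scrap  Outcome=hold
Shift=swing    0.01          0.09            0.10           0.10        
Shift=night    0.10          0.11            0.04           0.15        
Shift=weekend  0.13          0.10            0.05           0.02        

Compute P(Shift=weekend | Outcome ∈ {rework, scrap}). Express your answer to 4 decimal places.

0.3061

P(Outcome=rework) = 0.09 + 0.11 + 0.10 = 0.30.
P(Outcome=scrap) = 0.10 + 0.04 + 0.05 = 0.19.
P(Outcome ∈ {rework, scrap}) = 0.30 + 0.19 = 0.49; P(Shift=weekend, Outcome ∈ {rework, scrap}) = 0.10 + 0.05 = 0.15.
P(Shift=weekend | Outcome ∈ {rework, scrap}) = 0.15/0.49 = 0.3061.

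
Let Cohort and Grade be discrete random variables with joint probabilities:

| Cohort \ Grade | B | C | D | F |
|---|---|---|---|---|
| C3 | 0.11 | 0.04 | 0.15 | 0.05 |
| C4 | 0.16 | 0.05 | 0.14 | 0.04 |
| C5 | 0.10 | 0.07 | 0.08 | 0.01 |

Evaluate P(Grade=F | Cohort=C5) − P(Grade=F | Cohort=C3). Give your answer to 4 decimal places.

P(Cohort=C5) = 0.10 + 0.07 + 0.08 + 0.01 = 0.26; P(Grade=F | Cohort=C5) = 0.01/0.26 = 0.03846.
P(Cohort=C3) = 0.11 + 0.04 + 0.15 + 0.05 = 0.35; P(Grade=F | Cohort=C3) = 0.05/0.35 = 0.14286.
Difference = -0.1044.

-0.1044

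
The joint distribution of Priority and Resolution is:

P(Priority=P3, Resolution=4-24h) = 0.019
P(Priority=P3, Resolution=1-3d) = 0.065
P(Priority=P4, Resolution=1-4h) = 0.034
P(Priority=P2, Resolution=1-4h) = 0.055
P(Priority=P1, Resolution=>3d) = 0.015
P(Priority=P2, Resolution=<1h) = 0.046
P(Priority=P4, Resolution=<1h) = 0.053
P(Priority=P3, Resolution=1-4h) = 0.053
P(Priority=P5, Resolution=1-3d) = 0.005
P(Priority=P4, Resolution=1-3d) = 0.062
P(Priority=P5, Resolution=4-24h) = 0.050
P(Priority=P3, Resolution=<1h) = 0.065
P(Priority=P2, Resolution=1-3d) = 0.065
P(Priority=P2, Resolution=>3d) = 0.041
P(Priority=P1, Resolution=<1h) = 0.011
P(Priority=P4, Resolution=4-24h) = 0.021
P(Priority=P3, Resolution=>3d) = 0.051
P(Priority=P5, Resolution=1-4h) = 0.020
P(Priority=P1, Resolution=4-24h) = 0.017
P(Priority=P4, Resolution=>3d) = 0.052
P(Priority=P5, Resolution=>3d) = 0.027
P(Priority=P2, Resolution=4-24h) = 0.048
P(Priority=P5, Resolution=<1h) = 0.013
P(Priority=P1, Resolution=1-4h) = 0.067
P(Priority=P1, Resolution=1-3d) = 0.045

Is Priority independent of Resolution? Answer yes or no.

P(Priority=P5) = 0.115 and P(Resolution=4-24h) = 0.155, so their product is 0.01783, but P(Priority=P5, Resolution=4-24h) = 0.050. Since these differ, Priority and Resolution are not independent.

no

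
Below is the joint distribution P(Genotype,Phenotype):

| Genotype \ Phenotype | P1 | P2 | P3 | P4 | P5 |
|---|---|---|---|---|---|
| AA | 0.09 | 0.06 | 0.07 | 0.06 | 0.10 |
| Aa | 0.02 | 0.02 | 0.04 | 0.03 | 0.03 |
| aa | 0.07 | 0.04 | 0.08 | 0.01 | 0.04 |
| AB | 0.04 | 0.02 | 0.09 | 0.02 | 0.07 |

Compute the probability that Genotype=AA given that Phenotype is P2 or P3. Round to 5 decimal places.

0.30952

P(Phenotype=P2) = 0.06 + 0.02 + 0.04 + 0.02 = 0.14.
P(Phenotype=P3) = 0.07 + 0.04 + 0.08 + 0.09 = 0.28.
P(Phenotype ∈ {P2, P3}) = 0.14 + 0.28 = 0.42; P(Genotype=AA, Phenotype ∈ {P2, P3}) = 0.06 + 0.07 = 0.13.
P(Genotype=AA | Phenotype ∈ {P2, P3}) = 0.13/0.42 = 0.30952.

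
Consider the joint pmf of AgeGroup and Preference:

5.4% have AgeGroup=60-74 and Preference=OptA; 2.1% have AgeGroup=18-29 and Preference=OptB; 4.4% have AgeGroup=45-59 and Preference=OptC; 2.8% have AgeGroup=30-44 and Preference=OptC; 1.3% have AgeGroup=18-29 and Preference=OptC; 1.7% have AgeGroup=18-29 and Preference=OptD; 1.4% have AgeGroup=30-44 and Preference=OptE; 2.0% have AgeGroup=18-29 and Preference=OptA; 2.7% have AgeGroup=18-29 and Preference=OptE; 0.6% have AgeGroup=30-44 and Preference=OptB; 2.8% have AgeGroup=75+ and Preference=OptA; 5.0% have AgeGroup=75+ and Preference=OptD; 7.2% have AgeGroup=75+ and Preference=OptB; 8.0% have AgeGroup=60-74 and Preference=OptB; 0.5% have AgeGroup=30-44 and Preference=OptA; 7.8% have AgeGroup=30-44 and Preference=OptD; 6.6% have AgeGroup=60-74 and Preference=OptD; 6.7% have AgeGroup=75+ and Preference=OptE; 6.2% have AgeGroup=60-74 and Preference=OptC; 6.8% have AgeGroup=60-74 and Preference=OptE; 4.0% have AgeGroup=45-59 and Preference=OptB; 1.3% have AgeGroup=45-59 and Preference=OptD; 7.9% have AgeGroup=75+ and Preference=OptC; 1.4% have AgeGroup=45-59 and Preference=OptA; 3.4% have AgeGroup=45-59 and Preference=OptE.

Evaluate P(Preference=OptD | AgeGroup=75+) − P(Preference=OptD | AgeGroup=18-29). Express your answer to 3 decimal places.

P(AgeGroup=75+) = 0.028 + 0.072 + 0.079 + 0.050 + 0.067 = 0.296; P(Preference=OptD | AgeGroup=75+) = 0.050/0.296 = 0.1689.
P(AgeGroup=18-29) = 0.020 + 0.021 + 0.013 + 0.017 + 0.027 = 0.098; P(Preference=OptD | AgeGroup=18-29) = 0.017/0.098 = 0.1735.
Difference = -0.005.

-0.005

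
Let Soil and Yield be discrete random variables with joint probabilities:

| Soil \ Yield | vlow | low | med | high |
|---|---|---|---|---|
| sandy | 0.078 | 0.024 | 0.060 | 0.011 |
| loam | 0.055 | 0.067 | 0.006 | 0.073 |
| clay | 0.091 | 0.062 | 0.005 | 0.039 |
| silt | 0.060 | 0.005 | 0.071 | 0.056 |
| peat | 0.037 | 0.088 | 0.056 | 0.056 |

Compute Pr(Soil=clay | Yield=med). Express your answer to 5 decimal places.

0.02525

P(Yield=med) = 0.060 + 0.006 + 0.005 + 0.071 + 0.056 = 0.198.
P(Soil=clay | Yield=med) = 0.005/0.198 = 0.02525.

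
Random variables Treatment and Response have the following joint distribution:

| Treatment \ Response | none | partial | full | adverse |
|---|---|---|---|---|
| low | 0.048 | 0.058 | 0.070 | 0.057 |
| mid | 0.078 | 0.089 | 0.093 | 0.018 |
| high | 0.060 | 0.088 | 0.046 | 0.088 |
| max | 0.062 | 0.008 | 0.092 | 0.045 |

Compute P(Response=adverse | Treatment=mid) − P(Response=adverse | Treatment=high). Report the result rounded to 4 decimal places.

P(Treatment=mid) = 0.078 + 0.089 + 0.093 + 0.018 = 0.278; P(Response=adverse | Treatment=mid) = 0.018/0.278 = 0.06475.
P(Treatment=high) = 0.060 + 0.088 + 0.046 + 0.088 = 0.282; P(Response=adverse | Treatment=high) = 0.088/0.282 = 0.31206.
Difference = -0.2473.

-0.2473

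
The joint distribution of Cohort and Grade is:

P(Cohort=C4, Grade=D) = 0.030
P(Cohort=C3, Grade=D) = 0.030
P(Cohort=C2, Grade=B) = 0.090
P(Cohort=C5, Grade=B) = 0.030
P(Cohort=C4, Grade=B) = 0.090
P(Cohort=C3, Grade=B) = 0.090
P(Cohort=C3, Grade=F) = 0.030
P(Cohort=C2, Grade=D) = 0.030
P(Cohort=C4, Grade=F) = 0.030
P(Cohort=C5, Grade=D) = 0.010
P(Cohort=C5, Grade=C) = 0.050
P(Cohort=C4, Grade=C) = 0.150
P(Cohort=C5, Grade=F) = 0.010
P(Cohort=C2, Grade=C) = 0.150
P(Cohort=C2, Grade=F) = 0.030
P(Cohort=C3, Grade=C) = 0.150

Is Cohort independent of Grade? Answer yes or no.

Every cell satisfies P(Cohort,Grade) = P(Cohort)·P(Grade). For instance P(Cohort=C4) = 0.300, P(Grade=F) = 0.100, and 0.300×0.100 = 0.030 matches the joint entry. So Cohort and Grade are independent.

yes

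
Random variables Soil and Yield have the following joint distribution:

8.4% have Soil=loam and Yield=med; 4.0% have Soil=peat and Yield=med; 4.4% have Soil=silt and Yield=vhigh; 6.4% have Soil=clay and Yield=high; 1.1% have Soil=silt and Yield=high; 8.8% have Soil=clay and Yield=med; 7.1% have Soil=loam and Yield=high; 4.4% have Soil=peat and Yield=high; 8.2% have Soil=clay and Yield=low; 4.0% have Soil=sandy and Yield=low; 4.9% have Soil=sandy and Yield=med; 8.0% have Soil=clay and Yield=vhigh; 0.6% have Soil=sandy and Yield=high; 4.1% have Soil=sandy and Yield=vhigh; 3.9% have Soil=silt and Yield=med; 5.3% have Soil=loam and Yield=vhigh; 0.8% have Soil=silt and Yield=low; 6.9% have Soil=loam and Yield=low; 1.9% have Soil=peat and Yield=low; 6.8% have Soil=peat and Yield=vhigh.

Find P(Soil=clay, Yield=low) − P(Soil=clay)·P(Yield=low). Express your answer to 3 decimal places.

0.014

P(Soil=clay) = 0.082 + 0.088 + 0.064 + 0.080 = 0.314.
P(Yield=low) = 0.040 + 0.069 + 0.082 + 0.008 + 0.019 = 0.218.
P(Soil=clay, Yield=low) − P(Soil=clay)P(Yield=low) = 0.082 − 0.314×0.218 = 0.014.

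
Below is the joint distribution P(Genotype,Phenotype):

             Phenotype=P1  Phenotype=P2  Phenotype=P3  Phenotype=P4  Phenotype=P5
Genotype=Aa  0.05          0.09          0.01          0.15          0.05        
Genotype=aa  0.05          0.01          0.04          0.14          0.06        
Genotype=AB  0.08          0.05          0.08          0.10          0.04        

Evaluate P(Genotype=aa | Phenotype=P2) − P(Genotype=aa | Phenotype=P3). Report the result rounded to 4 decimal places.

P(Phenotype=P2) = 0.09 + 0.01 + 0.05 = 0.15; P(Genotype=aa | Phenotype=P2) = 0.01/0.15 = 0.06667.
P(Phenotype=P3) = 0.01 + 0.04 + 0.08 = 0.13; P(Genotype=aa | Phenotype=P3) = 0.04/0.13 = 0.30769.
Difference = -0.2410.

-0.2410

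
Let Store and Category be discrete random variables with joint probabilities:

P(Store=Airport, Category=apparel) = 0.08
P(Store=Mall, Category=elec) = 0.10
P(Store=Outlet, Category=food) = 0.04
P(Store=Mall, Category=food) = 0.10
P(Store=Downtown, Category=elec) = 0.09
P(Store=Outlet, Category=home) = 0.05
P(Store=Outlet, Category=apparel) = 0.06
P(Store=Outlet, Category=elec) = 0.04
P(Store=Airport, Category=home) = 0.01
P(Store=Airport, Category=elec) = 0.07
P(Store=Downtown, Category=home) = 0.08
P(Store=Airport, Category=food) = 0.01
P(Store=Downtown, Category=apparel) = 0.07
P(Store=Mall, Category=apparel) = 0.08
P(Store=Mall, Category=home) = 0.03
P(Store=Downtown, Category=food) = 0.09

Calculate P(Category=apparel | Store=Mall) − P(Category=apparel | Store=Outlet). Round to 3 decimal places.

-0.058

P(Store=Mall) = 0.10 + 0.08 + 0.10 + 0.03 = 0.31; P(Category=apparel | Store=Mall) = 0.08/0.31 = 0.2581.
P(Store=Outlet) = 0.04 + 0.06 + 0.04 + 0.05 = 0.19; P(Category=apparel | Store=Outlet) = 0.06/0.19 = 0.3158.
Difference = -0.058.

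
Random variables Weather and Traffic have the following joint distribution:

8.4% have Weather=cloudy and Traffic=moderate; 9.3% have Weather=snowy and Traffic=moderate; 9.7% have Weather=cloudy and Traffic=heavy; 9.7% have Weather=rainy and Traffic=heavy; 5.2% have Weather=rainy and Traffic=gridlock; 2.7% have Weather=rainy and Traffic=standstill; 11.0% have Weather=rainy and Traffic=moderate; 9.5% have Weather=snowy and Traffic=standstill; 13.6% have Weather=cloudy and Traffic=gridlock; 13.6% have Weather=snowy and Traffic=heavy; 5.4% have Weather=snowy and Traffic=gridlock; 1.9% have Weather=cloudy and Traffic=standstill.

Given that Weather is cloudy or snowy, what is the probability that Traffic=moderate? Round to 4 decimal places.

0.2479

P(Weather=cloudy) = 0.084 + 0.097 + 0.136 + 0.019 = 0.336.
P(Weather=snowy) = 0.093 + 0.136 + 0.054 + 0.095 = 0.378.
P(Weather ∈ {cloudy, snowy}) = 0.336 + 0.378 = 0.714; P(Traffic=moderate, Weather ∈ {cloudy, snowy}) = 0.084 + 0.093 = 0.177.
P(Traffic=moderate | Weather ∈ {cloudy, snowy}) = 0.177/0.714 = 0.2479.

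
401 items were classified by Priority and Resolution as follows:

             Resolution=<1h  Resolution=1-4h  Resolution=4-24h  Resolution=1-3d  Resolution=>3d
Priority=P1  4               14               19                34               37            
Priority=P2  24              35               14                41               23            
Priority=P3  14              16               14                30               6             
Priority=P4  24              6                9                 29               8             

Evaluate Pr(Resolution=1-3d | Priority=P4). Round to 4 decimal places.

Total with Priority=P4: 24 + 6 + 9 + 29 + 8 = 76.
P(Resolution=1-3d | Priority=P4) = 29/76 = 0.3816.

0.3816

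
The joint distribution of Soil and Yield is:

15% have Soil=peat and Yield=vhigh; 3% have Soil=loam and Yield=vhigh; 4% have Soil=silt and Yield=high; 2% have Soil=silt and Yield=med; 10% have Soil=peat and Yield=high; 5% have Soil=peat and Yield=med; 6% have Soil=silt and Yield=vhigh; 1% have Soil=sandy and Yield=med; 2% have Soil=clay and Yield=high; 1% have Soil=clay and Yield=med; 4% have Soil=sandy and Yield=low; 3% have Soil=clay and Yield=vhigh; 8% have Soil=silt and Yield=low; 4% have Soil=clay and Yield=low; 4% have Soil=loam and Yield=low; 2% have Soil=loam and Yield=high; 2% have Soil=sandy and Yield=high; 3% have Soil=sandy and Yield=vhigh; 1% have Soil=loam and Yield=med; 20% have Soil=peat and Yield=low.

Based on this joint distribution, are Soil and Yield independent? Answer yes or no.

Every cell satisfies P(Soil,Yield) = P(Soil)·P(Yield). For instance P(Soil=loam) = 0.10, P(Yield=high) = 0.20, and 0.10×0.20 = 0.02 matches the joint entry. So Soil and Yield are independent.

yes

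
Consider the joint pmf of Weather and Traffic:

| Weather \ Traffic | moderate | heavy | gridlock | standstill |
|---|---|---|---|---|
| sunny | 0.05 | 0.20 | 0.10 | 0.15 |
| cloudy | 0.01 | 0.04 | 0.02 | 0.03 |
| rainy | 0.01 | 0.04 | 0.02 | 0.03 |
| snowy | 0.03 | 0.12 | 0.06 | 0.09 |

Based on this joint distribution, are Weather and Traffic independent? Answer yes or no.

yes

Every cell satisfies P(Weather,Traffic) = P(Weather)·P(Traffic). For instance P(Weather=rainy) = 0.10, P(Traffic=gridlock) = 0.20, and 0.10×0.20 = 0.02 matches the joint entry. So Weather and Traffic are independent.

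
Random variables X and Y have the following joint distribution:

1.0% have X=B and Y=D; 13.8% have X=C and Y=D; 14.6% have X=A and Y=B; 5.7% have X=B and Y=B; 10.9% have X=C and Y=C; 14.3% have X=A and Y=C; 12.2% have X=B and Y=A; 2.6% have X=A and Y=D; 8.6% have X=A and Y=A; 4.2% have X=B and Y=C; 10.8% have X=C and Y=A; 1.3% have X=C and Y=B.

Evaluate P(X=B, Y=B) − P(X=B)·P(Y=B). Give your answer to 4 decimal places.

0.0071

P(X=B) = 0.122 + 0.057 + 0.042 + 0.010 = 0.231.
P(Y=B) = 0.146 + 0.057 + 0.013 = 0.216.
P(X=B, Y=B) − P(X=B)P(Y=B) = 0.057 − 0.231×0.216 = 0.0071.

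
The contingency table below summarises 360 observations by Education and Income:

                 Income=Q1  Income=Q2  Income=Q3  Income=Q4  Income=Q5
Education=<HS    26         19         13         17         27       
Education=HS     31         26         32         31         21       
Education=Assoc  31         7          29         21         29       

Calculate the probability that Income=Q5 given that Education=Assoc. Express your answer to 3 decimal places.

0.248

Total with Education=Assoc: 31 + 7 + 29 + 21 + 29 = 117.
P(Income=Q5 | Education=Assoc) = 29/117 = 0.248.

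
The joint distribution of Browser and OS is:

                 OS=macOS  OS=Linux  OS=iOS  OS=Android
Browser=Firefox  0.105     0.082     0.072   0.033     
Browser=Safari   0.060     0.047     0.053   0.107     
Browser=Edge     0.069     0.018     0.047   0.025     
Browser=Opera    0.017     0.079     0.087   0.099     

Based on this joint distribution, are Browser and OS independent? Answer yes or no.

P(Browser=Opera) = 0.282 and P(OS=macOS) = 0.251, so their product is 0.07078, but P(Browser=Opera, OS=macOS) = 0.017. Since these differ, Browser and OS are not independent.

no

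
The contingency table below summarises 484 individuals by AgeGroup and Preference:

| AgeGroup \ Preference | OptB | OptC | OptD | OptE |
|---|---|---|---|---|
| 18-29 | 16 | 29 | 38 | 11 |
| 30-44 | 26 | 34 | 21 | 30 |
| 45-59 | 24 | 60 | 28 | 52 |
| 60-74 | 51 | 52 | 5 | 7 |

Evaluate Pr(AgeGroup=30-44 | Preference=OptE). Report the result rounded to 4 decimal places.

Total with Preference=OptE: 11 + 30 + 52 + 7 = 100.
P(AgeGroup=30-44 | Preference=OptE) = 30/100 = 0.3000.

0.3000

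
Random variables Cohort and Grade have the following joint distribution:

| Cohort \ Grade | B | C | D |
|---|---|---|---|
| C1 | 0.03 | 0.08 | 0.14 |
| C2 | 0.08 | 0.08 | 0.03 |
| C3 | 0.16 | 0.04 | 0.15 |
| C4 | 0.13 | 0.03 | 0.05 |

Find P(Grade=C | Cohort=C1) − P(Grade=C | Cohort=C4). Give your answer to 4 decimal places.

0.1771

P(Cohort=C1) = 0.03 + 0.08 + 0.14 = 0.25; P(Grade=C | Cohort=C1) = 0.08/0.25 = 0.32000.
P(Cohort=C4) = 0.13 + 0.03 + 0.05 = 0.21; P(Grade=C | Cohort=C4) = 0.03/0.21 = 0.14286.
Difference = 0.1771.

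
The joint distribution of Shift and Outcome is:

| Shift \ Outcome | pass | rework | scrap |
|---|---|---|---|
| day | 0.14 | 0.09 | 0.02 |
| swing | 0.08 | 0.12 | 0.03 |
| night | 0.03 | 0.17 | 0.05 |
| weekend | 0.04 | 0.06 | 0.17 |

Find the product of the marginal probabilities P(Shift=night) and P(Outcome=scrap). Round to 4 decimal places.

0.0675

P(Shift=night) = 0.03 + 0.17 + 0.05 = 0.25.
P(Outcome=scrap) = 0.02 + 0.03 + 0.05 + 0.17 = 0.27.
Product: 0.25 × 0.27 = 0.0675.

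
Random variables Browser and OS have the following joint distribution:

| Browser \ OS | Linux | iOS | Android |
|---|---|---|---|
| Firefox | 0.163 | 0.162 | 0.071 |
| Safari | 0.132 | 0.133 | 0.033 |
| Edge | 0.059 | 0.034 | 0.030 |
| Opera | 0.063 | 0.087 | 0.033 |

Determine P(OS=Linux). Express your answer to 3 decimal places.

0.417

P(OS=Linux) = 0.163 + 0.132 + 0.059 + 0.063 = 0.417.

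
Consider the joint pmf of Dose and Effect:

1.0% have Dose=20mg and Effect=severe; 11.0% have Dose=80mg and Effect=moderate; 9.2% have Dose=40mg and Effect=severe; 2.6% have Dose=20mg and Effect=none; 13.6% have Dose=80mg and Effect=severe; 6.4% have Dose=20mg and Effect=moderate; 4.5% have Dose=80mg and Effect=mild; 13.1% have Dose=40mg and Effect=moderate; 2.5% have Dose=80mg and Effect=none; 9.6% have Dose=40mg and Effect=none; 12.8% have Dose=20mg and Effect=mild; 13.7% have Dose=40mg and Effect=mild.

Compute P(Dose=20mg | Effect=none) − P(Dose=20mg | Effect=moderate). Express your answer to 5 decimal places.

P(Effect=none) = 0.026 + 0.096 + 0.025 = 0.147; P(Dose=20mg | Effect=none) = 0.026/0.147 = 0.176871.
P(Effect=moderate) = 0.064 + 0.131 + 0.110 = 0.305; P(Dose=20mg | Effect=moderate) = 0.064/0.305 = 0.209836.
Difference = -0.03297.

-0.03297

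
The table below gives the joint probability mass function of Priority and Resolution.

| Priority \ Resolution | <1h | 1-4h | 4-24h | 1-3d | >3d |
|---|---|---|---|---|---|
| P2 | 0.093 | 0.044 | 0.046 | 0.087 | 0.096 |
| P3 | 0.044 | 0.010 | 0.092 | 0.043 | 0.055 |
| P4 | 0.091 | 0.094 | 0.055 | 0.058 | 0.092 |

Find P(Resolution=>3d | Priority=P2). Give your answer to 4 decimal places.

P(Priority=P2) = 0.093 + 0.044 + 0.046 + 0.087 + 0.096 = 0.366.
P(Resolution=>3d | Priority=P2) = 0.096/0.366 = 0.2623.

0.2623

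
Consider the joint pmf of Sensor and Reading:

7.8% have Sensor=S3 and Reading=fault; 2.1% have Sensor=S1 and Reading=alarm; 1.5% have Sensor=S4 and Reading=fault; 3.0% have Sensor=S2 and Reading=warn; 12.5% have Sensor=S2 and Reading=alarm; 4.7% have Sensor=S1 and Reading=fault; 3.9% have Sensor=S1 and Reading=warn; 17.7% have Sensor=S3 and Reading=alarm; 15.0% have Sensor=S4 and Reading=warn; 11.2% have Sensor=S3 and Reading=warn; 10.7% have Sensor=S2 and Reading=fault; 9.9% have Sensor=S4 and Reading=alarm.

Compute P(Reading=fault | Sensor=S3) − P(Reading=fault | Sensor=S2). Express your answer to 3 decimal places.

-0.196

P(Sensor=S3) = 0.112 + 0.177 + 0.078 = 0.367; P(Reading=fault | Sensor=S3) = 0.078/0.367 = 0.2125.
P(Sensor=S2) = 0.030 + 0.125 + 0.107 = 0.262; P(Reading=fault | Sensor=S2) = 0.107/0.262 = 0.4084.
Difference = -0.196.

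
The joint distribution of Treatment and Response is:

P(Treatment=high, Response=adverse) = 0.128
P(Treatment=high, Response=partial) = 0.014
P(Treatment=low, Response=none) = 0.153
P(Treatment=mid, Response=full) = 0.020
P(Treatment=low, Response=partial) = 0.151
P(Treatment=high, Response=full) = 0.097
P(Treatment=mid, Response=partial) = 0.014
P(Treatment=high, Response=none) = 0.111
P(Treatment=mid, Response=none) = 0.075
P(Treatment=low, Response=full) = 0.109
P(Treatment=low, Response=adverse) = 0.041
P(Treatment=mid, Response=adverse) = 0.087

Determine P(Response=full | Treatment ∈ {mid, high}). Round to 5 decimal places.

P(Treatment=mid) = 0.075 + 0.014 + 0.020 + 0.087 = 0.196.
P(Treatment=high) = 0.111 + 0.014 + 0.097 + 0.128 = 0.350.
P(Treatment ∈ {mid, high}) = 0.196 + 0.350 = 0.546; P(Response=full, Treatment ∈ {mid, high}) = 0.020 + 0.097 = 0.117.
P(Response=full | Treatment ∈ {mid, high}) = 0.117/0.546 = 0.21429.

0.21429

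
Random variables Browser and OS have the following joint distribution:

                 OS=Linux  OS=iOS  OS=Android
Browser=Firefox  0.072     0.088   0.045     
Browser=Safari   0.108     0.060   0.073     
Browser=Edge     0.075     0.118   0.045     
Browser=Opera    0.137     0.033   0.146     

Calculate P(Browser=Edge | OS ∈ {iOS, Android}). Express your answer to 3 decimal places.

P(OS=iOS) = 0.088 + 0.060 + 0.118 + 0.033 = 0.299.
P(OS=Android) = 0.045 + 0.073 + 0.045 + 0.146 = 0.309.
P(OS ∈ {iOS, Android}) = 0.299 + 0.309 = 0.608; P(Browser=Edge, OS ∈ {iOS, Android}) = 0.118 + 0.045 = 0.163.
P(Browser=Edge | OS ∈ {iOS, Android}) = 0.163/0.608 = 0.268.

0.268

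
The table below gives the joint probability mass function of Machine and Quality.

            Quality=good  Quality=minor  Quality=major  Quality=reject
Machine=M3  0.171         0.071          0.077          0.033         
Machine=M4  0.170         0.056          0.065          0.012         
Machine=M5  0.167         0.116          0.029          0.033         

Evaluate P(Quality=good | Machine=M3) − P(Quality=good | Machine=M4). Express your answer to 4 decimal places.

P(Machine=M3) = 0.171 + 0.071 + 0.077 + 0.033 = 0.352; P(Quality=good | Machine=M3) = 0.171/0.352 = 0.48580.
P(Machine=M4) = 0.170 + 0.056 + 0.065 + 0.012 = 0.303; P(Quality=good | Machine=M4) = 0.170/0.303 = 0.56106.
Difference = -0.0753.

-0.0753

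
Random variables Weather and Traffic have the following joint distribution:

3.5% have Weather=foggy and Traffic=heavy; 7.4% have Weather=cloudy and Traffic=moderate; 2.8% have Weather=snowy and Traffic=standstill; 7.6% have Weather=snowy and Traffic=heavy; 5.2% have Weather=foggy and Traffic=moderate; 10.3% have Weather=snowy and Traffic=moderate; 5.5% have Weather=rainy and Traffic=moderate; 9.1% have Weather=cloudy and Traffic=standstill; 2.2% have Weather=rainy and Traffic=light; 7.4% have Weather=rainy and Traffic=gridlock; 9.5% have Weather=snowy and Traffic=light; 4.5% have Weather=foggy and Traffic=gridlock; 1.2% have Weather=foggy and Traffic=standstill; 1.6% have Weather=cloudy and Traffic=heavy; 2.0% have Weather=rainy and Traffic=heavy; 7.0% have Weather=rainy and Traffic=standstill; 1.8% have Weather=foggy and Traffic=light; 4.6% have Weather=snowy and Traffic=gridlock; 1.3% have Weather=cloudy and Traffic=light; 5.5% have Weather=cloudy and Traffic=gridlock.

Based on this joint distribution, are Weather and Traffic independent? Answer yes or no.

no

P(Weather=snowy) = 0.348 and P(Traffic=light) = 0.148, so their product is 0.05150, but P(Weather=snowy, Traffic=light) = 0.095. Since these differ, Weather and Traffic are not independent.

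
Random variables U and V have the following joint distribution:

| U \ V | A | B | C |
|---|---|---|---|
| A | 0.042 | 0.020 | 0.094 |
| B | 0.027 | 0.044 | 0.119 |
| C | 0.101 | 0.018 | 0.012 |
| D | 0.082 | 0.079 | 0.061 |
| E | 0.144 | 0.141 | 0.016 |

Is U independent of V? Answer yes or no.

P(U=E) = 0.301 and P(V=C) = 0.302, so their product is 0.09090, but P(U=E, V=C) = 0.016. Since these differ, U and V are not independent.

no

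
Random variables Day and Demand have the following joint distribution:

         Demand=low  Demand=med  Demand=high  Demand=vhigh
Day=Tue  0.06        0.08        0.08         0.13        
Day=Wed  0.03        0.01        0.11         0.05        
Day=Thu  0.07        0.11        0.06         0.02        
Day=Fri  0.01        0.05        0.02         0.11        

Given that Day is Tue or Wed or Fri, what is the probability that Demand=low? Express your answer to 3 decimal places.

P(Day=Tue) = 0.06 + 0.08 + 0.08 + 0.13 = 0.35.
P(Day=Wed) = 0.03 + 0.01 + 0.11 + 0.05 = 0.20.
P(Day=Fri) = 0.01 + 0.05 + 0.02 + 0.11 = 0.19.
P(Day ∈ {Tue, Wed, Fri}) = 0.35 + 0.20 + 0.19 = 0.74; P(Demand=low, Day ∈ {Tue, Wed, Fri}) = 0.06 + 0.03 + 0.01 = 0.10.
P(Demand=low | Day ∈ {Tue, Wed, Fri}) = 0.10/0.74 = 0.135.

0.135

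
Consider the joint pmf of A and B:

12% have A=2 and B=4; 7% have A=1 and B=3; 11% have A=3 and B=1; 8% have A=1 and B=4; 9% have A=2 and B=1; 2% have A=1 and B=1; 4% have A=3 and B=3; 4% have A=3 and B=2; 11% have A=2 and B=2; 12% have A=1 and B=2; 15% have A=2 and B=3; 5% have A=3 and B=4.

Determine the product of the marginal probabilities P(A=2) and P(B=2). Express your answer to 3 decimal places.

P(A=2) = 0.09 + 0.11 + 0.15 + 0.12 = 0.47.
P(B=2) = 0.12 + 0.11 + 0.04 = 0.27.
Product: 0.47 × 0.27 = 0.127.

0.127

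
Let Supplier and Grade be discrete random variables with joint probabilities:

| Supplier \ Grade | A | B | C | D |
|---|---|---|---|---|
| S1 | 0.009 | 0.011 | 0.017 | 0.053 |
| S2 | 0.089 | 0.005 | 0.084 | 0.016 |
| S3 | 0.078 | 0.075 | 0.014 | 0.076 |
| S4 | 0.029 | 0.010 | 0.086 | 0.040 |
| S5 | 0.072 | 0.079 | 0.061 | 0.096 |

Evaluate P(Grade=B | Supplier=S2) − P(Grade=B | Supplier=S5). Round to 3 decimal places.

P(Supplier=S2) = 0.089 + 0.005 + 0.084 + 0.016 = 0.194; P(Grade=B | Supplier=S2) = 0.005/0.194 = 0.0258.
P(Supplier=S5) = 0.072 + 0.079 + 0.061 + 0.096 = 0.308; P(Grade=B | Supplier=S5) = 0.079/0.308 = 0.2565.
Difference = -0.231.

-0.231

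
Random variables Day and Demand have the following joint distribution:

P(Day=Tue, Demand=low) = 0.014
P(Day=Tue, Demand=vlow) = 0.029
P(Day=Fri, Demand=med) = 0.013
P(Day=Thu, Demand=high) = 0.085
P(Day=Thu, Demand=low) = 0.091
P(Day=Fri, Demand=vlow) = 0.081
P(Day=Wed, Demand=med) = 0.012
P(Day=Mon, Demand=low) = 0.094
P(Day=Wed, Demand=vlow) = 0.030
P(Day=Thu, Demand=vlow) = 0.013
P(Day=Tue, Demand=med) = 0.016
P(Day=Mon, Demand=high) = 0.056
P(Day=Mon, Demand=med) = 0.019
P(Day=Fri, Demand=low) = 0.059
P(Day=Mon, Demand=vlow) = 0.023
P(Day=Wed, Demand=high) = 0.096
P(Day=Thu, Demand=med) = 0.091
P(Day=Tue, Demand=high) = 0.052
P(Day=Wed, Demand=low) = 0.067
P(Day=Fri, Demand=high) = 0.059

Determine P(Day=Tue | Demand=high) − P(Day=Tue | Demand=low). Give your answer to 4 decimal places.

P(Demand=high) = 0.056 + 0.052 + 0.096 + 0.085 + 0.059 = 0.348; P(Day=Tue | Demand=high) = 0.052/0.348 = 0.14943.
P(Demand=low) = 0.094 + 0.014 + 0.067 + 0.091 + 0.059 = 0.325; P(Day=Tue | Demand=low) = 0.014/0.325 = 0.04308.
Difference = 0.1063.

0.1063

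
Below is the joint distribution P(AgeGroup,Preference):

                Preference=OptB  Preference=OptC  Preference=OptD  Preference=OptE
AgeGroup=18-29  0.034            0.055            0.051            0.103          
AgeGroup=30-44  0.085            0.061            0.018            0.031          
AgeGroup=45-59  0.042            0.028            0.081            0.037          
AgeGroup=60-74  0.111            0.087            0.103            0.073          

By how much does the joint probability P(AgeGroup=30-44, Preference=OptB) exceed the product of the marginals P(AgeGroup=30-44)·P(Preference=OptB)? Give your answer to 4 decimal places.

P(AgeGroup=30-44) = 0.085 + 0.061 + 0.018 + 0.031 = 0.195.
P(Preference=OptB) = 0.034 + 0.085 + 0.042 + 0.111 = 0.272.
P(AgeGroup=30-44, Preference=OptB) − P(AgeGroup=30-44)P(Preference=OptB) = 0.085 − 0.195×0.272 = 0.0320.

0.0320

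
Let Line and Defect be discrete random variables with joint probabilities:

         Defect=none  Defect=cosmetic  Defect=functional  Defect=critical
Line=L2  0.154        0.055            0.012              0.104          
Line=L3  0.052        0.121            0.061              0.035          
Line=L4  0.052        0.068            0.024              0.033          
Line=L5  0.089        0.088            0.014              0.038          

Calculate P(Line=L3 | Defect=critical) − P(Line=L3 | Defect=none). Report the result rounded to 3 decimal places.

0.017

P(Defect=critical) = 0.104 + 0.035 + 0.033 + 0.038 = 0.210; P(Line=L3 | Defect=critical) = 0.035/0.210 = 0.1667.
P(Defect=none) = 0.154 + 0.052 + 0.052 + 0.089 = 0.347; P(Line=L3 | Defect=none) = 0.052/0.347 = 0.1499.
Difference = 0.017.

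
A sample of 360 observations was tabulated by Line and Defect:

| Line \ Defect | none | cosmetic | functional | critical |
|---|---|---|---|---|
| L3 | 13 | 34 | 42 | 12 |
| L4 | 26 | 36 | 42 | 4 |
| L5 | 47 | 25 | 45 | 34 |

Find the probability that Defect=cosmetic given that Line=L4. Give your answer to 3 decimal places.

Total with Line=L4: 26 + 36 + 42 + 4 = 108.
P(Defect=cosmetic | Line=L4) = 36/108 = 0.333.

0.333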